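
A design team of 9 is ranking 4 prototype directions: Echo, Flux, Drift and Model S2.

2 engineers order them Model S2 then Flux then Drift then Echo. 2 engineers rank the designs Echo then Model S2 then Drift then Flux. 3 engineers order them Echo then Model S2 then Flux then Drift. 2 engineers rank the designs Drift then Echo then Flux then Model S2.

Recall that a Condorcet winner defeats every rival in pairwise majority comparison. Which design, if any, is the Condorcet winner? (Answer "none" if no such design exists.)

Echo

Check each pair by majority over 9 ballots:
Echo vs Flux: Echo preferred on 2+3+2 = 7 ballots; Echo wins 7–2.
Echo vs Drift: Echo preferred on 2+3 = 5 ballots; Echo wins 5–4.
Echo vs Model S2: 2+3+2 = 7 for Echo, 2 for Model S2 — Echo by 7–2.
Flux vs Drift: Flux preferred on 2+3 = 5 ballots; Flux wins 5–4.
Flux vs Model S2: 2 for Flux, 7 for Model S2 — Model S2 by 7–2.
Drift vs Model S2: 2 to 7, Model S2.
Echo defeats every rival head-to-head and is the Condorcet winner.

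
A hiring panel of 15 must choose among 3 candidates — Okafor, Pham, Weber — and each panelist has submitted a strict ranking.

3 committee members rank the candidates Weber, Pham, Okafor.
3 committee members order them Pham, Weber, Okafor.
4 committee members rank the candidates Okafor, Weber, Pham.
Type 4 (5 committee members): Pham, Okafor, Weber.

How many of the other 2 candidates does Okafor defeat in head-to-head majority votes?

1

Okafor against each rival (15 committee members):
Okafor vs Pham: Pham wins 11–4.
Okafor vs Weber: Okafor preferred on 4+5 = 9 ballots; Okafor wins 9–6.
Okafor beats Weber; loses to Pham — 1 pairwise win.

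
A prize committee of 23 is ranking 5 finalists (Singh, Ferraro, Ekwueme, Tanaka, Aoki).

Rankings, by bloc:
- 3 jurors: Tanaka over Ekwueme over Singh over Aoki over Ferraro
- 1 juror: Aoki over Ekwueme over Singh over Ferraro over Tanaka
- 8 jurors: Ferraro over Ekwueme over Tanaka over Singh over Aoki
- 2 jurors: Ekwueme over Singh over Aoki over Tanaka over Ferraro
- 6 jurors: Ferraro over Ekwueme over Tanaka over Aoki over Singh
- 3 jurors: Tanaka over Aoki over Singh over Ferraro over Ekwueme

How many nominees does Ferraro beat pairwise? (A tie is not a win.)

4

Ferraro against each rival (23 jurors):
Ferraro vs Singh: 14 to 9, Ferraro.
Ferraro vs Ekwueme: Ferraro preferred on 8+6+3 = 17 ballots; Ferraro wins 17–6.
Ferraro vs Tanaka: Ferraro, 15–8.
Ferraro vs Aoki: 14 to 9, Ferraro.
Ferraro beats Singh, Ekwueme, Tanaka, Aoki — 4 pairwise wins.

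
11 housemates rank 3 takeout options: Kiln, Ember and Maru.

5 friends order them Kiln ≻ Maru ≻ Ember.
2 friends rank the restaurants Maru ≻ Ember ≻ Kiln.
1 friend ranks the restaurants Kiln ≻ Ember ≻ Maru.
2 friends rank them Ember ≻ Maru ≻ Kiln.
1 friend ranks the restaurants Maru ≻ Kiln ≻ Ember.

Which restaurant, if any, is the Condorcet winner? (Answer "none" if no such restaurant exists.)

Kiln

Head-to-head results (11 friends):
Kiln vs Ember: 5+1+1 = 7 for Kiln, 4 for Ember — Kiln by 7–4.
Kiln vs Maru: 5+1 = 6 for Kiln, 5 for Maru — Kiln by 6–5.
Ember vs Maru: 1+2 = 3 for Ember, 8 for Maru — Maru by 8–3.
Only Kiln has no losses; Kiln is the Condorcet winner.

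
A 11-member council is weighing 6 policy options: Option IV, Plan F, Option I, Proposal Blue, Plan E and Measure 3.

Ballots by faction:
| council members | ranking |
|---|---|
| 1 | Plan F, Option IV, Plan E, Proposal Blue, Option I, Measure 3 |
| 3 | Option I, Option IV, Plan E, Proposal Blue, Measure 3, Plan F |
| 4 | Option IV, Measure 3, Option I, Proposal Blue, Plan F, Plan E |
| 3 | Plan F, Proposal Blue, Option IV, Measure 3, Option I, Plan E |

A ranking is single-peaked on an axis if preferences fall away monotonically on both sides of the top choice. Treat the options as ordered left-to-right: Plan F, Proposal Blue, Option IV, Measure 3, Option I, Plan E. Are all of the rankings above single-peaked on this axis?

Axis positions: Plan F=1, Proposal Blue=2, Option IV=3, Measure 3=4, Option I=5, Plan E=6.
Faction 1: ranking walks positions 1-3-6-2-5-4; Option IV is ranked above Proposal Blue even though Proposal Blue lies between Option IV and the peak Plan F on the axis — preferences dip and rise again. Not single-peaked.
Faction 2: ranking walks positions 5-3-6-2-4-1; Option IV is ranked above Measure 3 even though Measure 3 lies between Option IV and the peak Option I on the axis — preferences dip and rise again. Not single-peaked.
Faction 3 (peak Option IV at position 3): ranking walks positions 3-4-5-2-1-6, expanding outward from the peak — single-peaked.
Faction 4 (peak Plan F at position 1): ranking walks positions 1-2-3-4-5-6, expanding outward from the peak — single-peaked.
Faction 1 violates single-peakedness, so the profile is not single-peaked on this axis.

no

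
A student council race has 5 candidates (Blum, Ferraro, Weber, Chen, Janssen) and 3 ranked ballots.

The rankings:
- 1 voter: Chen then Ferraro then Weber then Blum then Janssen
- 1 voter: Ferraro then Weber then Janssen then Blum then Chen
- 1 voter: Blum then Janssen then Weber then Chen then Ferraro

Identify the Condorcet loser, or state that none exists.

Pairwise majorities:
Blum vs Ferraro: Ferraro wins 2–1.
Blum vs Weber: Weber, 2–1.
Blum vs Chen: Blum is ranked higher on 1+1 = 2 ballots, Chen on 1. Blum wins 2–1.
Blum vs Janssen: Blum preferred on 1+1 = 2 ballots; Blum wins 2–1.
Ferraro vs Weber: Ferraro wins 2–1.
Ferraro vs Chen: Ferraro is ranked higher on 1 ballot, Chen on 2. Chen wins 2–1.
Ferraro vs Janssen: 1+1 = 2 for Ferraro, 1 for Janssen — Ferraro by 2–1.
Weber–Chen: Weber 2–1.
Weber vs Janssen: Weber wins 2–1.
Chen vs Janssen: Janssen wins 2–1.
Each candidate has at least one pairwise win (Blum beats Chen; Ferraro beats Blum; Weber beats Blum; Chen beats Ferraro; Janssen beats Chen) — no Condorcet loser.

none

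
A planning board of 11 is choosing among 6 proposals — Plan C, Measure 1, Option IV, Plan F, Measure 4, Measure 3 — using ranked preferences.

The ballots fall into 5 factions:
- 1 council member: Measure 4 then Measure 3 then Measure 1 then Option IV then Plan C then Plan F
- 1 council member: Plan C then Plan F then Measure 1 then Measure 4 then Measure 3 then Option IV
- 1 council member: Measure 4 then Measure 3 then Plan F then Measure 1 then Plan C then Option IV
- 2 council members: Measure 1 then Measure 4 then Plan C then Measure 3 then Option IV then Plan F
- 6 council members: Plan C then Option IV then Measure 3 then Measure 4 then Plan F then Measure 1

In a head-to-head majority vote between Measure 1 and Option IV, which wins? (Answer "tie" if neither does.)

Option IV

Ballots ranking Measure 1 above Option IV: 1 + 1 + 1 + 2 = 5.
Ballots ranking Option IV above Measure 1: 11 − 5 = 6.
Option IV wins the head-to-head 6–5.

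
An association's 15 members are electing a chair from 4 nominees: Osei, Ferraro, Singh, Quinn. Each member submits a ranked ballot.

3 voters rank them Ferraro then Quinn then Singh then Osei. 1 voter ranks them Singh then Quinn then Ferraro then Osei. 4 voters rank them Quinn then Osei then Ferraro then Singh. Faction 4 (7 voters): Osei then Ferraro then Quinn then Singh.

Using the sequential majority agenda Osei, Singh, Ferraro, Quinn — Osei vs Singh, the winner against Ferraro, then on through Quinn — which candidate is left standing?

Quinn

Round 1: Osei vs Singh — 11–4, Osei advances.
Round 2: Osei vs Ferraro — 11–4, Osei advances.
Round 3: Osei vs Quinn — 7–8, Quinn advances.
Quinn survives the agenda.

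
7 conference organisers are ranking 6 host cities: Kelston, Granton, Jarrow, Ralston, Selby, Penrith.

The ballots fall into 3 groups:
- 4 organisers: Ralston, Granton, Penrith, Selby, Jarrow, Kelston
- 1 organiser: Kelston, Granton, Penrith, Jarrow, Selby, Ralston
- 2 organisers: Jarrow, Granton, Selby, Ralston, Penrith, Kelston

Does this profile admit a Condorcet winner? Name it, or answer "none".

Head-to-head results (7 organisers):
Kelston vs Granton: Kelston is ranked higher on 1 ballot, Granton on 6. Granton wins 6–1.
Kelston vs Jarrow: Jarrow wins 6–1.
Kelston vs Ralston: Kelston is ranked higher on 1 ballot, Ralston on 6. Ralston wins 6–1.
Kelston vs Selby: Kelston is ranked higher on 1 ballot, Selby on 6. Selby wins 6–1.
Kelston vs Penrith: Penrith wins 6–1.
Granton–Jarrow: Granton 5–2.
Granton vs Ralston: 3 to 4, Ralston.
Granton–Selby: Granton 7–0.
Granton vs Penrith: Granton, 7–0.
Jarrow vs Ralston: Ralston wins 4–3.
Jarrow vs Selby: 3 to 4, Selby.
Jarrow–Penrith: Penrith 5–2.
Ralston vs Selby: 4 for Ralston, 3 for Selby — Ralston by 4–3.
Ralston–Penrith: Ralston 6–1.
Selby vs Penrith: Penrith wins 5–2.
Ralston wins every pairwise contest, so Ralston is the Condorcet winner.

Ralston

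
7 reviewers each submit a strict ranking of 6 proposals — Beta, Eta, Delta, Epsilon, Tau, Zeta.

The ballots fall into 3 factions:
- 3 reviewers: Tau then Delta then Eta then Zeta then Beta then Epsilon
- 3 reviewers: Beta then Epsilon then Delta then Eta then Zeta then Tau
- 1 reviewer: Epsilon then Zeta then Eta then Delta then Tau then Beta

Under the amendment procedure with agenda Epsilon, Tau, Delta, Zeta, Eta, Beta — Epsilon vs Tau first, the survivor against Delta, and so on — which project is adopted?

Beta

Round 1: Epsilon vs Tau — 4–3, Epsilon advances.
Round 2: Epsilon vs Delta — 4–3, Epsilon advances.
Round 3: Epsilon vs Zeta — 4–3, Epsilon advances.
Round 4: Epsilon vs Eta — 4–3, Epsilon advances.
Round 5: Epsilon vs Beta — 1–6, Beta advances.
Beta survives the agenda.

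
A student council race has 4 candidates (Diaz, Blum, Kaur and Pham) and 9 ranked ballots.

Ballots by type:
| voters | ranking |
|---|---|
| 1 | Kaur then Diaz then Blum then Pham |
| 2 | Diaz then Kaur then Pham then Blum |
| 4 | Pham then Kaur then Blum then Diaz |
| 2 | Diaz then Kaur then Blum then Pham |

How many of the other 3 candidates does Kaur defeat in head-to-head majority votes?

3

Kaur against each rival (9 voters):
Kaur vs Diaz: Kaur, 5–4.
Kaur vs Blum: 1+2+4+2 = 9 for Kaur, 0 for Blum — Kaur by 9–0.
Kaur vs Pham: 1+2+2 = 5 for Kaur, 4 for Pham — Kaur by 5–4.
Kaur beats Diaz, Blum, Pham — 3 pairwise wins.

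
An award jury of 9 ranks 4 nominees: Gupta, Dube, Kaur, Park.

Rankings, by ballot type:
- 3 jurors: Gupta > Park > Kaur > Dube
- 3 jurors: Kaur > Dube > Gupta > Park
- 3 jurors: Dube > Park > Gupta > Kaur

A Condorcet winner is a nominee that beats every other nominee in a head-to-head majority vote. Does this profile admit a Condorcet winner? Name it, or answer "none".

Check each pair by majority over 9 ballots:
Gupta vs Dube: 3 to 6, Dube.
Gupta vs Kaur: 6 to 3, Gupta.
Gupta vs Park: 6 to 3, Gupta.
Dube vs Kaur: Dube preferred on 3 ballots; Kaur wins 6–3.
Dube vs Park: 6 to 3, Dube.
Kaur vs Park: 3 for Kaur, 6 for Park — Park by 6–3.
No nominee is unbeaten: Gupta loses to Dube; Dube loses to Kaur; Kaur loses to Gupta; Park loses to Gupta. In particular Gupta > Kaur > Dube > Gupta is a majority cycle — no Condorcet winner exists.

none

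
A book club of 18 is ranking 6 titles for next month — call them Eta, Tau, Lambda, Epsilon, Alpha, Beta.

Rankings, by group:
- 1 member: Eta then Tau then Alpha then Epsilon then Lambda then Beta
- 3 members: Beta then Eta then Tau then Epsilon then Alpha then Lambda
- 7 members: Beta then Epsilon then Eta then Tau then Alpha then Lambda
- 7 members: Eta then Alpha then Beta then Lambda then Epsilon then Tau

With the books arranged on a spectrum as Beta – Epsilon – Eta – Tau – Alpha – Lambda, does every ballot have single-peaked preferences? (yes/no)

no

Axis positions: Beta=1, Epsilon=2, Eta=3, Tau=4, Alpha=5, Lambda=6.
Group 1 (peak Eta at position 3): ranking walks positions 3-4-5-2-6-1, expanding outward from the peak — single-peaked.
Group 2: ranking walks positions 1-3-4-2-5-6; Eta is ranked above Epsilon even though Epsilon lies between Eta and the peak Beta on the axis — preferences dip and rise again. Not single-peaked.
Group 3 (peak Beta at position 1): ranking walks positions 1-2-3-4-5-6, expanding outward from the peak — single-peaked.
Group 4: ranking walks positions 3-5-1-6-2-4; Alpha is ranked above Tau even though Tau lies between Alpha and the peak Eta on the axis — preferences dip and rise again. Not single-peaked.
Group 2 violates single-peakedness, so the profile is not single-peaked on this axis.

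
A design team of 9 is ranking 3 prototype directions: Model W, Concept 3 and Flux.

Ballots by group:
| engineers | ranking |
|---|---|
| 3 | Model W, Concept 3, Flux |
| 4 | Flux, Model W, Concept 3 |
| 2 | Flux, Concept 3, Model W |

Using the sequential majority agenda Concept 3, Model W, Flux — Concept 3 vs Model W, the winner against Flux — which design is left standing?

Flux

Round 1: Concept 3 vs Model W — 2–7, Model W advances.
Round 2: Model W vs Flux — 3–6, Flux advances.
The agenda winner is Flux.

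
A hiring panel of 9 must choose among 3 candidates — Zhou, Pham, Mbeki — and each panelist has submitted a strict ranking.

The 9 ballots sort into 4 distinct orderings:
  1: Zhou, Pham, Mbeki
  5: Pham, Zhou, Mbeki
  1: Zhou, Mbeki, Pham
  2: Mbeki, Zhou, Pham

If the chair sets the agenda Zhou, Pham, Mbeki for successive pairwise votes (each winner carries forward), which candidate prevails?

Pham

Round 1: Zhou vs Pham — 4–5, Pham advances.
Round 2: Pham vs Mbeki — 6–3, Pham advances.
The agenda winner is Pham.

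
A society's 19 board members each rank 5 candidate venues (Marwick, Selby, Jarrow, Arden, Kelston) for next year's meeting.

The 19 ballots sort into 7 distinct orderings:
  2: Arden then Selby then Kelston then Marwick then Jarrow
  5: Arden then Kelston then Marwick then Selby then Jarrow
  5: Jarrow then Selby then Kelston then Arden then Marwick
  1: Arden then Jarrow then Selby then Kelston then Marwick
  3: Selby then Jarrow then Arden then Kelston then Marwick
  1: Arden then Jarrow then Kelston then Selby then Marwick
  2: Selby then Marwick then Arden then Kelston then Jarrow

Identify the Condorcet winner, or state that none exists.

Head-to-head results (19 organisers):
Marwick vs Selby: Selby wins 14–5.
Marwick vs Jarrow: Jarrow, 10–9.
Marwick vs Arden: Arden, 17–2.
Marwick–Kelston: Kelston 17–2.
Selby vs Jarrow: Selby, 12–7.
Selby vs Arden: Selby wins 10–9.
Selby vs Kelston: Selby, 13–6.
Jarrow vs Arden: Arden, 11–8.
Jarrow–Kelston: Jarrow 10–9.
Arden–Kelston: Arden 14–5.
Selby defeats every rival head-to-head and is the Condorcet winner.

Selby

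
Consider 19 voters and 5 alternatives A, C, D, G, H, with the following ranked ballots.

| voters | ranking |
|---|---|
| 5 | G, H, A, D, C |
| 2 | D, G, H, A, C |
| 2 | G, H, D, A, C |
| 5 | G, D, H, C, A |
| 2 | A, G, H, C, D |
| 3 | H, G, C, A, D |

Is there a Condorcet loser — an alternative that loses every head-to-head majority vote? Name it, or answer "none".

Head-to-head results (19 voters):
A–C: A 11–8.
A vs D: 5+2+3 = 10 for A, 9 for D — A by 10–9.
A vs G: G, 17–2.
A–H: H 17–2.
C vs D: 5 to 14, D.
C vs G: C preferred on 0 ballots; G wins 19–0.
C vs H: 0 to 19, H.
D vs G: G, 17–2.
D vs H: H wins 12–7.
G vs H: G is ranked higher on 5+2+2+5+2 = 16 ballots, H on 3. G wins 16–3.
C loses to every other alternative — it is the Condorcet loser.

C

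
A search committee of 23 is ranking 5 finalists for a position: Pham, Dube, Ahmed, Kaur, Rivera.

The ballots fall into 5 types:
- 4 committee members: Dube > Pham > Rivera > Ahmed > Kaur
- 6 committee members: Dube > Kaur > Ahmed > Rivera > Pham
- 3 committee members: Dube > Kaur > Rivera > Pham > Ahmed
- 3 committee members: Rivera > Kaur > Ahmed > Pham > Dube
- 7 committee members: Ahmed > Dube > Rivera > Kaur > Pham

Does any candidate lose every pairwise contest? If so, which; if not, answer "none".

Pham

Head-to-head results (23 committee members):
Pham vs Dube: Pham is ranked higher on 3 ballots, Dube on 20. Dube wins 20–3.
Pham vs Ahmed: Pham is ranked higher on 4+3 = 7 ballots, Ahmed on 16. Ahmed wins 16–7.
Pham vs Kaur: Pham is ranked higher on 4 ballots, Kaur on 19. Kaur wins 19–4.
Pham vs Rivera: 4 to 19, Rivera.
Dube vs Ahmed: 13 to 10, Dube.
Dube vs Kaur: Dube preferred on 4+6+3+7 = 20 ballots; Dube wins 20–3.
Dube vs Rivera: Dube wins 20–3.
Ahmed vs Kaur: 4+7 = 11 for Ahmed, 12 for Kaur — Kaur by 12–11.
Ahmed vs Rivera: Ahmed, 13–10.
Kaur vs Rivera: Kaur is ranked higher on 6+3 = 9 ballots, Rivera on 14. Rivera wins 14–9.
Pham loses to every other candidate — it is the Condorcet loser.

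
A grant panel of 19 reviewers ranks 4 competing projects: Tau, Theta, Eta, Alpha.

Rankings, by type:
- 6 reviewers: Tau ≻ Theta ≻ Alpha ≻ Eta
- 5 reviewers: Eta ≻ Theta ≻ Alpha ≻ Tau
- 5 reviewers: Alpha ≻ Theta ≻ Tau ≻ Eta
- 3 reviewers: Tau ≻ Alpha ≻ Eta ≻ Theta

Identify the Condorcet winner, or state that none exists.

Check each pair by majority over 19 ballots:
Tau–Theta: Theta 10–9.
Tau–Eta: Tau 14–5.
Tau vs Alpha: Alpha wins 10–9.
Theta–Eta: Theta 11–8.
Theta vs Alpha: Theta wins 11–8.
Eta vs Alpha: Alpha, 14–5.
Theta wins every pairwise contest, so Theta is the Condorcet winner.

Theta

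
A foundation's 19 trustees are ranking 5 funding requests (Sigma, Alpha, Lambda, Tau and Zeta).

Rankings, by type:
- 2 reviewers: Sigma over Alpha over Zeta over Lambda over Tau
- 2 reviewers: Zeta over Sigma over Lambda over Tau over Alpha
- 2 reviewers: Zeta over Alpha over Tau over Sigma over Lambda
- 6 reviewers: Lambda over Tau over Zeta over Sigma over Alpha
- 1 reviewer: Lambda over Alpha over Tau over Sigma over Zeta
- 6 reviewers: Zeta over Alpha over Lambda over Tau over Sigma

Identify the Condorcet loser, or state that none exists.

none

Pairwise majorities:
Sigma vs Alpha: Sigma is ranked higher on 2+2+6 = 10 ballots, Alpha on 9. Sigma wins 10–9.
Sigma vs Lambda: Sigma preferred on 2+2+2 = 6 ballots; Lambda wins 13–6.
Sigma–Tau: Tau 15–4.
Sigma vs Zeta: Zeta, 16–3.
Alpha vs Lambda: Alpha wins 10–9.
Alpha vs Tau: Alpha, 11–8.
Alpha vs Zeta: Zeta, 16–3.
Lambda vs Tau: 17 to 2, Lambda.
Lambda vs Zeta: 6+1 = 7 for Lambda, 12 for Zeta — Zeta by 12–7.
Tau vs Zeta: Zeta, 12–7.
No project is winless: Sigma beats Alpha; Alpha beats Lambda; Lambda beats Sigma; Tau beats Sigma; Zeta beats Sigma. There is no Condorcet loser.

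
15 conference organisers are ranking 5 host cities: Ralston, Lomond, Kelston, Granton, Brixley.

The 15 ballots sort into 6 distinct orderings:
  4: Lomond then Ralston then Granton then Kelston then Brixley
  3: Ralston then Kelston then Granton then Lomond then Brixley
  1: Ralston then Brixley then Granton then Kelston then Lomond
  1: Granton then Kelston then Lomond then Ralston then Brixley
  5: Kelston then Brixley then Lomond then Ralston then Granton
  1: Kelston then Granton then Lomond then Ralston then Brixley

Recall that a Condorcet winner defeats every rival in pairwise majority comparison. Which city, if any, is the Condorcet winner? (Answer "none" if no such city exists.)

Head-to-head results (15 organisers):
Ralston vs Lomond: Ralston preferred on 3+1 = 4 ballots; Lomond wins 11–4.
Ralston vs Kelston: Ralston preferred on 4+3+1 = 8 ballots; Ralston wins 8–7.
Ralston vs Granton: Ralston is ranked higher on 4+3+1+5 = 13 ballots, Granton on 2. Ralston wins 13–2.
Ralston vs Brixley: 10 to 5, Ralston.
Lomond vs Kelston: Lomond is ranked higher on 4 ballots, Kelston on 11. Kelston wins 11–4.
Lomond vs Granton: Lomond preferred on 4+5 = 9 ballots; Lomond wins 9–6.
Lomond vs Brixley: 9 to 6, Lomond.
Kelston vs Granton: 3+5+1 = 9 for Kelston, 6 for Granton — Kelston by 9–6.
Kelston vs Brixley: Kelston preferred on 4+3+1+5+1 = 14 ballots; Kelston wins 14–1.
Granton vs Brixley: 4+3+1+1 = 9 for Granton, 6 for Brixley — Granton by 9–6.
Each city drops at least one matchup (Ralston loses to Lomond; Lomond loses to Kelston; Kelston loses to Ralston; Granton loses to Ralston; Brixley loses to Ralston); the cycle Ralston → Kelston → Lomond → Ralston rules out a Condorcet winner.

none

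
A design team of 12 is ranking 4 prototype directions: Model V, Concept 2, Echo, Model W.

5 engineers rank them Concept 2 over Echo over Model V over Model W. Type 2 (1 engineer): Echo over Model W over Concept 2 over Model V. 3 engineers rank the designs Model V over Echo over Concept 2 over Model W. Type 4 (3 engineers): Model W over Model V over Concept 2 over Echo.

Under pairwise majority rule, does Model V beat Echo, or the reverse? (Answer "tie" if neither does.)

tie

Ballots ranking Model V above Echo: 3 + 3 = 6.
Ballots ranking Echo above Model V: 12 − 6 = 6.
6–6: the pair ties.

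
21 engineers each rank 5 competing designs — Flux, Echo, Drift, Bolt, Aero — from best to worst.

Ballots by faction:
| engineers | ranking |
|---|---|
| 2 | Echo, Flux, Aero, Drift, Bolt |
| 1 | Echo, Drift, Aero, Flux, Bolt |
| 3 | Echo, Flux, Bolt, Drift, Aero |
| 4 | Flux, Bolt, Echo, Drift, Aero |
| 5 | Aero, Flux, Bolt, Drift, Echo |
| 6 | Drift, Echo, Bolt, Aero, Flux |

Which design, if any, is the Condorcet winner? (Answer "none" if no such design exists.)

none

Pairwise majorities:
Flux vs Echo: Echo wins 12–9.
Flux–Drift: Flux 14–7.
Flux vs Bolt: 2+1+3+4+5 = 15 for Flux, 6 for Bolt — Flux by 15–6.
Flux vs Aero: Aero wins 12–9.
Echo vs Drift: 10 to 11, Drift.
Echo vs Bolt: Echo wins 12–9.
Echo vs Aero: Echo, 16–5.
Drift vs Bolt: 9 to 12, Bolt.
Drift–Aero: Drift 14–7.
Bolt vs Aero: Bolt wins 13–8.
Each design drops at least one matchup (Flux loses to Echo; Echo loses to Drift; Drift loses to Flux; Bolt loses to Flux; Aero loses to Echo); the cycle Flux beats Drift beats Echo beats Flux rules out a Condorcet winner.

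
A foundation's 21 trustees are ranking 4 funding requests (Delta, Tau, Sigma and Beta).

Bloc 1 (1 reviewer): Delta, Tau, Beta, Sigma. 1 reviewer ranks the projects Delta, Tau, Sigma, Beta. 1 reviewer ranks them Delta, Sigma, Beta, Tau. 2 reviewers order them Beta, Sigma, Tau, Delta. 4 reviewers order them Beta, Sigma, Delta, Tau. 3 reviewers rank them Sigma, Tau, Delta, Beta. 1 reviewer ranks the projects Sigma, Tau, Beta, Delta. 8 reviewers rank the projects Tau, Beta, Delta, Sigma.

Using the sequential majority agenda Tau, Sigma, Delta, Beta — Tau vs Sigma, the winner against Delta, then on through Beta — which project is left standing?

Beta

Round 1: Tau vs Sigma — 10–11, Sigma advances.
Round 2: Sigma vs Delta — 10–11, Delta advances.
Round 3: Delta vs Beta — 6–15, Beta advances.
Beta survives the agenda.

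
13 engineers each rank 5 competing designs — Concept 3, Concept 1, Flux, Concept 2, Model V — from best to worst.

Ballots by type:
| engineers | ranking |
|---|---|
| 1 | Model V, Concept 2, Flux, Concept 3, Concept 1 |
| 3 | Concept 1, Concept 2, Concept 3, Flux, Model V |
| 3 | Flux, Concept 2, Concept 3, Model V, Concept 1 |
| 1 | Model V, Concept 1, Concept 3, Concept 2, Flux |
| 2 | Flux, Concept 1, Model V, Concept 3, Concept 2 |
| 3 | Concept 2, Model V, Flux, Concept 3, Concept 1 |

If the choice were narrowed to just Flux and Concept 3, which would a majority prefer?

Ballots ranking Flux above Concept 3: 1 + 3 + 2 + 3 = 9.
Ballots ranking Concept 3 above Flux: 13 − 9 = 4.
Flux wins the head-to-head 9–4.

Flux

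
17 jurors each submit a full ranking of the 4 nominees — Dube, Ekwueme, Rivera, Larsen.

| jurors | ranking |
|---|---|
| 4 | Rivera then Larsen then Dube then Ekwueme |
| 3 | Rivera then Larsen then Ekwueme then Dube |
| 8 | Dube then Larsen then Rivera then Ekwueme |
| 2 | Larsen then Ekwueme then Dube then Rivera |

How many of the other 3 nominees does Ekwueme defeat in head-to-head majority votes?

Ekwueme against each rival (17 jurors):
Ekwueme vs Dube: Ekwueme is ranked higher on 3+2 = 5 ballots, Dube on 12. Dube wins 12–5.
Ekwueme vs Rivera: 2 for Ekwueme, 15 for Rivera — Rivera by 15–2.
Ekwueme vs Larsen: 0 for Ekwueme, 17 for Larsen — Larsen by 17–0.
Ekwueme beats no one; loses to Dube, Rivera, Larsen — 0 pairwise wins.

0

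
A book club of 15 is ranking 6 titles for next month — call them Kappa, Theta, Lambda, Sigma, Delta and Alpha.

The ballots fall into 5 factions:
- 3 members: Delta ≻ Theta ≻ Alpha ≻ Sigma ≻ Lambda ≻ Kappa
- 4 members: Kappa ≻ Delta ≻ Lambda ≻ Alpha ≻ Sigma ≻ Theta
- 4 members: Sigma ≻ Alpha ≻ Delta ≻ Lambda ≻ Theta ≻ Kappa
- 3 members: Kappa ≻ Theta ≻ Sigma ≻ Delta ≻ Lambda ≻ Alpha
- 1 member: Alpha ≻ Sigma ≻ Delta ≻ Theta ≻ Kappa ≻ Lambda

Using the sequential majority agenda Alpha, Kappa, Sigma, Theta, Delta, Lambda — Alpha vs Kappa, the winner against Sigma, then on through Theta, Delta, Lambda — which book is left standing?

Round 1: Alpha vs Kappa — 8–7, Alpha advances.
Round 2: Alpha vs Sigma — 8–7, Alpha advances.
Round 3: Alpha vs Theta — 9–6, Alpha advances.
Round 4: Alpha vs Delta — 5–10, Delta advances.
Round 5: Delta vs Lambda — 15–0, Delta advances.
The agenda winner is Delta.

Delta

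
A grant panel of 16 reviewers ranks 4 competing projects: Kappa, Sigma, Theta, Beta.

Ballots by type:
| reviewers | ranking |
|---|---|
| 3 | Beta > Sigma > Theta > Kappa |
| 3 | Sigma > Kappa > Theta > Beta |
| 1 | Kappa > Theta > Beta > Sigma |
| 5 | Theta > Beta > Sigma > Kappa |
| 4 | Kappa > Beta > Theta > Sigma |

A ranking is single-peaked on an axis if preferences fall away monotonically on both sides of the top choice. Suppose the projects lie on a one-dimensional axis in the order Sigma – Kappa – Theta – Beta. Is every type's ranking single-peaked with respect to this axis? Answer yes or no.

no

Axis positions: Sigma=1, Kappa=2, Theta=3, Beta=4.
Type 1: ranking walks positions 4-1-3-2; Sigma is ranked above Theta even though Theta lies between Sigma and the peak Beta on the axis — preferences dip and rise again. Not single-peaked.
Type 2 (peak Sigma at position 1): ranking walks positions 1-2-3-4, expanding outward from the peak — single-peaked.
Type 3 (peak Kappa at position 2): ranking walks positions 2-3-4-1, expanding outward from the peak — single-peaked.
Type 4: ranking walks positions 3-4-1-2; Sigma is ranked above Kappa even though Kappa lies between Sigma and the peak Theta on the axis — preferences dip and rise again. Not single-peaked.
Type 5: ranking walks positions 2-4-3-1; Beta is ranked above Theta even though Theta lies between Beta and the peak Kappa on the axis — preferences dip and rise again. Not single-peaked.
Type 1 violates single-peakedness, so the profile is not single-peaked on this axis.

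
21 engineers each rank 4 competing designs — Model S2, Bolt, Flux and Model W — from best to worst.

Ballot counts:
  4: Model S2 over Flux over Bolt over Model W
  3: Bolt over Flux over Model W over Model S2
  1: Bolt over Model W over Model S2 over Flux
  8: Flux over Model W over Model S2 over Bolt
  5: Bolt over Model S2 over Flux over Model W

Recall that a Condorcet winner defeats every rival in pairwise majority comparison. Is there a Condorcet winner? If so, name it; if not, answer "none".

Pairwise majorities:
Model S2 vs Bolt: 4+8 = 12 for Model S2, 9 for Bolt — Model S2 by 12–9.
Model S2 vs Flux: Model S2 preferred on 4+1+5 = 10 ballots; Flux wins 11–10.
Model S2 vs Model W: Model S2 preferred on 4+5 = 9 ballots; Model W wins 12–9.
Bolt vs Flux: Bolt is ranked higher on 3+1+5 = 9 ballots, Flux on 12. Flux wins 12–9.
Bolt vs Model W: Bolt is ranked higher on 4+3+1+5 = 13 ballots, Model W on 8. Bolt wins 13–8.
Flux vs Model W: 4+3+8+5 = 20 for Flux, 1 for Model W — Flux by 20–1.
Flux wins every pairwise contest, so Flux is the Condorcet winner.

Flux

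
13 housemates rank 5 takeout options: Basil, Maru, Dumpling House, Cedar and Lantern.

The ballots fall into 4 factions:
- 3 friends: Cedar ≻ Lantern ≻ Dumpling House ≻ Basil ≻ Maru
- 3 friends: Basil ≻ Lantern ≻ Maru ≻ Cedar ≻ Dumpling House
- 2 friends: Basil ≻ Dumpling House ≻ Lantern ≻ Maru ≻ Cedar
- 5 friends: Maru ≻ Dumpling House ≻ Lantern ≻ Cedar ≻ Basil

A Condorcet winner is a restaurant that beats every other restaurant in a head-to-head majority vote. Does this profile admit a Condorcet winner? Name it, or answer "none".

Pairwise majorities:
Basil vs Maru: Basil, 8–5.
Basil–Dumpling House: Dumpling House 8–5.
Basil–Cedar: Cedar 8–5.
Basil vs Lantern: Lantern, 8–5.
Maru–Dumpling House: Maru 8–5.
Maru vs Cedar: Maru, 10–3.
Maru–Lantern: Lantern 8–5.
Dumpling House vs Cedar: Dumpling House, 7–6.
Dumpling House vs Lantern: Dumpling House wins 7–6.
Cedar vs Lantern: Lantern, 10–3.
Every restaurant loses at least once (Basil loses to Dumpling House; Maru loses to Basil; Dumpling House loses to Maru; Cedar loses to Maru; Lantern loses to Dumpling House). The majority relation contains the cycle Basil > Maru > Dumpling House > Basil, so there is no Condorcet winner.

none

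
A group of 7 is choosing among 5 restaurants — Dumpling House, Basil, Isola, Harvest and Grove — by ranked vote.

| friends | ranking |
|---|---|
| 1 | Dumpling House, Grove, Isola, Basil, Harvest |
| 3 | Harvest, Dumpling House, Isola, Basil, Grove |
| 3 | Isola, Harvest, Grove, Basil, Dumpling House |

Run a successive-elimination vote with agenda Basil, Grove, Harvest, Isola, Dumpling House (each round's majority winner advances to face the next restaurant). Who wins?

Dumpling House

Round 1: Basil vs Grove — 3–4, Grove advances.
Round 2: Grove vs Harvest — 1–6, Harvest advances.
Round 3: Harvest vs Isola — 3–4, Isola advances.
Round 4: Isola vs Dumpling House — 3–4, Dumpling House advances.
The agenda winner is Dumpling House.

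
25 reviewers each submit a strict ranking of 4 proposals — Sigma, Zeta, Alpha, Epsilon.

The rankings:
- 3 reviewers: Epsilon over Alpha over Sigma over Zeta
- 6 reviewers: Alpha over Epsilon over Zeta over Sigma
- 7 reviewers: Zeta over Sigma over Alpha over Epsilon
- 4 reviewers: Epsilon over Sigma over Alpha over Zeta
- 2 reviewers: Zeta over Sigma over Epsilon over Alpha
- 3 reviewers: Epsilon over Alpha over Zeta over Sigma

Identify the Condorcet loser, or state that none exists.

none

Pairwise majorities:
Sigma vs Zeta: Zeta, 18–7.
Sigma vs Alpha: 7+4+2 = 13 for Sigma, 12 for Alpha — Sigma by 13–12.
Sigma vs Epsilon: Sigma preferred on 7+2 = 9 ballots; Epsilon wins 16–9.
Zeta vs Alpha: Zeta preferred on 7+2 = 9 ballots; Alpha wins 16–9.
Zeta vs Epsilon: Zeta is ranked higher on 7+2 = 9 ballots, Epsilon on 16. Epsilon wins 16–9.
Alpha vs Epsilon: Alpha wins 13–12.
No project is winless: Sigma beats Alpha; Zeta beats Sigma; Alpha beats Zeta; Epsilon beats Sigma. There is no Condorcet loser.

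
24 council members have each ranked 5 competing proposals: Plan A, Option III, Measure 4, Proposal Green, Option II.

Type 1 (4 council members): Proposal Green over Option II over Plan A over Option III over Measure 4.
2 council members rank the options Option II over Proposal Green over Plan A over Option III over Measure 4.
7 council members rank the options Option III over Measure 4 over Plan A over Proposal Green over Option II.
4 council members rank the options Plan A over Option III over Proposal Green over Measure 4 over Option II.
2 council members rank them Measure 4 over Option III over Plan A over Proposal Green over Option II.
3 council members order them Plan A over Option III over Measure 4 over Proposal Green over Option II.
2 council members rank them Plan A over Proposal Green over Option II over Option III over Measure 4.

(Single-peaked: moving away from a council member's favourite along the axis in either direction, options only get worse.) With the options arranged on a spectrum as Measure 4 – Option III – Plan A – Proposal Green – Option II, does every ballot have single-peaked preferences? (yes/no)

Axis positions: Measure 4=1, Option III=2, Plan A=3, Proposal Green=4, Option II=5.
Type 1 (peak Proposal Green at position 4): ranking walks positions 4-5-3-2-1, expanding outward from the peak — single-peaked.
Type 2 (peak Option II at position 5): ranking walks positions 5-4-3-2-1, expanding outward from the peak — single-peaked.
Type 3 (peak Option III at position 2): ranking walks positions 2-1-3-4-5, expanding outward from the peak — single-peaked.
Type 4 (peak Plan A at position 3): ranking walks positions 3-2-4-1-5, expanding outward from the peak — single-peaked.
Type 5 (peak Measure 4 at position 1): ranking walks positions 1-2-3-4-5, expanding outward from the peak — single-peaked.
Type 6 (peak Plan A at position 3): ranking walks positions 3-2-1-4-5, expanding outward from the peak — single-peaked.
Type 7 (peak Plan A at position 3): ranking walks positions 3-4-5-2-1, expanding outward from the peak — single-peaked.
Every ranking is single-peaked on this axis.

yes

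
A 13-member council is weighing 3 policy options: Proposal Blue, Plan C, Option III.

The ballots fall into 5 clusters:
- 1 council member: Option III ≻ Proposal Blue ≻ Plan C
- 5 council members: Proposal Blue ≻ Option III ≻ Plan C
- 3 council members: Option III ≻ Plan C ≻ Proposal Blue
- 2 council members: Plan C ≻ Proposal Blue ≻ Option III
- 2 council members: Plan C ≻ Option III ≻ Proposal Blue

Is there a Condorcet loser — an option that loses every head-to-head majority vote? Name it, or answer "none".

Head-to-head results (13 council members):
Proposal Blue vs Plan C: Proposal Blue preferred on 1+5 = 6 ballots; Plan C wins 7–6.
Proposal Blue–Option III: Proposal Blue 7–6.
Plan C vs Option III: 4 to 9, Option III.
No option is winless: Proposal Blue beats Option III; Plan C beats Proposal Blue; Option III beats Plan C. There is no Condorcet loser.

none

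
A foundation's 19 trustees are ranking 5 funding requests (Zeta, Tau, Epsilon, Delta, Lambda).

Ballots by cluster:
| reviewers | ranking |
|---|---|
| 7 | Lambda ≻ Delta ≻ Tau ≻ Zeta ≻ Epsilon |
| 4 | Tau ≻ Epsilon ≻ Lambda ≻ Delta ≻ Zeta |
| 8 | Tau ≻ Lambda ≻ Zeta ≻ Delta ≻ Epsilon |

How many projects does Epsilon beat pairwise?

0

Epsilon against each rival (19 reviewers):
Epsilon–Zeta: Zeta 15–4.
Epsilon vs Tau: Tau, 19–0.
Epsilon vs Delta: Epsilon preferred on 4 ballots; Delta wins 15–4.
Epsilon vs Lambda: Epsilon preferred on 4 ballots; Lambda wins 15–4.
Epsilon beats no one; loses to Zeta, Tau, Delta, Lambda — 0 pairwise wins.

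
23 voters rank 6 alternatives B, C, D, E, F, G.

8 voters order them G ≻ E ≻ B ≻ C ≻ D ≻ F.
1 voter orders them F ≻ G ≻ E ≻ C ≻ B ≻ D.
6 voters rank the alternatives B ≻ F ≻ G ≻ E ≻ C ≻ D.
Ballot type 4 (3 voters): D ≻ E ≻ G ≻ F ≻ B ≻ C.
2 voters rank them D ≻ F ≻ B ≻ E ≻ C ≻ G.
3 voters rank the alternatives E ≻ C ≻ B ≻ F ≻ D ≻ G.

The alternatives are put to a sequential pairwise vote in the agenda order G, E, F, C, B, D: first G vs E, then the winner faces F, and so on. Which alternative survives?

B

Round 1: G vs E — 15–8, G advances.
Round 2: G vs F — 11–12, F advances.
Round 3: F vs C — 12–11, F advances.
Round 4: F vs B — 6–17, B advances.
Round 5: B vs D — 18–5, B advances.
B survives the agenda.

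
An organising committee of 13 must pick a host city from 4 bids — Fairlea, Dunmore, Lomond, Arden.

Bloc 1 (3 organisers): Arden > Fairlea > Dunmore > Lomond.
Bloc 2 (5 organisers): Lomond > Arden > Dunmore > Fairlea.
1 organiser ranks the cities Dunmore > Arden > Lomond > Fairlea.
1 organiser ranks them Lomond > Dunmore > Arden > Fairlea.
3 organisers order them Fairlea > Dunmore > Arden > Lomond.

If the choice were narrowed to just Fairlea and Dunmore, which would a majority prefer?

Dunmore

Ballots ranking Fairlea above Dunmore: 3 + 3 = 6.
Ballots ranking Dunmore above Fairlea: 13 − 6 = 7.
Dunmore wins the head-to-head 7–6.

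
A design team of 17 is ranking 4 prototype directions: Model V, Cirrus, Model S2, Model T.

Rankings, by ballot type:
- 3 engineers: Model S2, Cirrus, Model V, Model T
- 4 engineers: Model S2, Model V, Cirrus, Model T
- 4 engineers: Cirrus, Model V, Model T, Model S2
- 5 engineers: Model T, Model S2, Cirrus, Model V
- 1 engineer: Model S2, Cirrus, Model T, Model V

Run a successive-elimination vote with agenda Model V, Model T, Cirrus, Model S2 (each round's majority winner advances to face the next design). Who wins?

Model S2

Round 1: Model V vs Model T — 11–6, Model V advances.
Round 2: Model V vs Cirrus — 4–13, Cirrus advances.
Round 3: Cirrus vs Model S2 — 4–13, Model S2 advances.
Model S2 survives the agenda.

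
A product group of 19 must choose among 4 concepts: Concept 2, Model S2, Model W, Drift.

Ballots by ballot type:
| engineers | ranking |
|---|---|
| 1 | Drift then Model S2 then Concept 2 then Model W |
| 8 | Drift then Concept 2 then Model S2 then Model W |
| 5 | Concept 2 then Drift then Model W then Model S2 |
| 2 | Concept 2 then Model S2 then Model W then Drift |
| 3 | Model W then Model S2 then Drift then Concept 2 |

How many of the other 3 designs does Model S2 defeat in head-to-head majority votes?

Model S2 against each rival (19 engineers):
Model S2 vs Concept 2: 1+3 = 4 for Model S2, 15 for Concept 2 — Concept 2 by 15–4.
Model S2 vs Model W: Model S2 preferred on 1+8+2 = 11 ballots; Model S2 wins 11–8.
Model S2 vs Drift: Drift wins 14–5.
Model S2 beats Model W; loses to Concept 2, Drift — 1 pairwise win.

1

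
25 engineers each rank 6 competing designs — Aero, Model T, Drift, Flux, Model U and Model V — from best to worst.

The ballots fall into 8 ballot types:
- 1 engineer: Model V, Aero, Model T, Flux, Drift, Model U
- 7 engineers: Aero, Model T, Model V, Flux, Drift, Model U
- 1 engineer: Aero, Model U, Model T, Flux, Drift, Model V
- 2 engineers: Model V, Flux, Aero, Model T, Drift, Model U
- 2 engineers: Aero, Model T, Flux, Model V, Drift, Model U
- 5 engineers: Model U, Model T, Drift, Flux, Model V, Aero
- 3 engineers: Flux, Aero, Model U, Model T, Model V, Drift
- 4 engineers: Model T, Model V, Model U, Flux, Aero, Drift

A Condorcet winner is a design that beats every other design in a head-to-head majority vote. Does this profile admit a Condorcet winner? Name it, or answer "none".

none

Check each pair by majority over 25 ballots:
Aero vs Model T: Aero, 16–9.
Aero vs Drift: Aero, 20–5.
Aero–Flux: Flux 14–11.
Aero vs Model U: Aero, 16–9.
Aero–Model V: Aero 13–12.
Model T–Drift: Model T 25–0.
Model T–Flux: Model T 20–5.
Model T vs Model U: Model T, 16–9.
Model T vs Model V: Model T wins 22–3.
Drift–Flux: Flux 20–5.
Drift vs Model U: Model U wins 13–12.
Drift–Model V: Model V 19–6.
Flux vs Model U: Flux wins 15–10.
Flux vs Model V: Model V, 14–11.
Model U vs Model V: Model V, 16–9.
No design is unbeaten: Aero loses to Flux; Model T loses to Aero; Drift loses to Aero; Flux loses to Model T; Model U loses to Aero; Model V loses to Aero. In particular Aero → Model T → Flux → Aero is a majority cycle — no Condorcet winner exists.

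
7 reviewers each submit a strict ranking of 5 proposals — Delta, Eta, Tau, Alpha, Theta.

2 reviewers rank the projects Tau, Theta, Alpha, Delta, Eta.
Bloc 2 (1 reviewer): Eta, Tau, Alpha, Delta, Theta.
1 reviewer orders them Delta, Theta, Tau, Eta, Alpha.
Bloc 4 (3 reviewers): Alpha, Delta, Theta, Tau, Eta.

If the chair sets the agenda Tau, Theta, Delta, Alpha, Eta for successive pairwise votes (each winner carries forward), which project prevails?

Alpha

Round 1: Tau vs Theta — 3–4, Theta advances.
Round 2: Theta vs Delta — 2–5, Delta advances.
Round 3: Delta vs Alpha — 1–6, Alpha advances.
Round 4: Alpha vs Eta — 5–2, Alpha advances.
Alpha survives the agenda.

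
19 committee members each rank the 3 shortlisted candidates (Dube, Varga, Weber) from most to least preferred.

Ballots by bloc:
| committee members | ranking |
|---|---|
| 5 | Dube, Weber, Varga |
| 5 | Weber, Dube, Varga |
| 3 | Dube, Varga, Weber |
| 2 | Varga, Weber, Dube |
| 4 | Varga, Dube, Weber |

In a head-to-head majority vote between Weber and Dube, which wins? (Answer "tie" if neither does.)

Dube

Ballots ranking Weber above Dube: 5 + 2 = 7.
Ballots ranking Dube above Weber: 19 − 7 = 12.
Dube wins the head-to-head 12–7.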